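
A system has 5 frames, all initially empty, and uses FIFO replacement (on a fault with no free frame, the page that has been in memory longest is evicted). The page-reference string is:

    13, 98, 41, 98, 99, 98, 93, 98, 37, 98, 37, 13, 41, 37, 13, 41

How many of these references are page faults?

13: fault, frames [13]
98: fault, frames [13, 98]
41: fault, frames [13, 98, 41]
98: hit
99: fault, frames [13, 98, 41, 99]
98: hit
93: fault, frames [13, 98, 41, 99, 93]
98: hit
37: fault, evict 13, frames [98, 41, 99, 93, 37]
98: hit
37: hit
13: fault, evict 98, frames [41, 99, 93, 37, 13]
41: hit
37: hit
13: hit
41: hit
Page faults: 7.

7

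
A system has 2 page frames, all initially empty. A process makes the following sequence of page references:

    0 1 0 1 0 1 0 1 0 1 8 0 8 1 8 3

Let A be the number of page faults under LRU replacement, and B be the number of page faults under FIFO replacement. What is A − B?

Under LRU: F F . . . . . . . . F F . F . F → 6 faults.
Under FIFO: F F . . . . . . . . F F . F F F → 7 faults.
A − B = 6 − 7 = -1.

-1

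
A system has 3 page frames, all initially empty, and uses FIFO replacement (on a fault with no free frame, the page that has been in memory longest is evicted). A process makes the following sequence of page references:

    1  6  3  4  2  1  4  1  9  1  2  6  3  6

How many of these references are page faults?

1 -> miss, frames (1)
6 -> miss, frames (1 6)
3 -> miss, frames (1 6 3)
4 -> miss, evict 1, frames (6 3 4)
2 -> miss, evict 6, frames (3 4 2)
1 -> miss, evict 3, frames (4 2 1)
4 -> hit
1 -> hit
9 -> miss, evict 4, frames (2 1 9)
1 -> hit
2 -> hit
6 -> miss, evict 2, frames (1 9 6)
3 -> miss, evict 1, frames (9 6 3)
6 -> hit
Page faults: 9.

9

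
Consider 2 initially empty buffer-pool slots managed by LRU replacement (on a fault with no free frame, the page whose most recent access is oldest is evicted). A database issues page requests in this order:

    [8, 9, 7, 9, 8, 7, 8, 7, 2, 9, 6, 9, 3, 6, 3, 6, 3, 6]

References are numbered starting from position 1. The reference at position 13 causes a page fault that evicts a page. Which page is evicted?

pos 1: 8 -> miss, frames {8}
pos 2: 9 -> miss, frames {8,9}
pos 3: 7 -> miss, evict 8, frames {9,7}
pos 4: 9 -> hit
pos 5: 8 -> miss, evict 7, frames {9,8}
pos 6: 7 -> miss, evict 9, frames {8,7}
pos 7: 8 -> hit
pos 8: 7 -> hit
pos 9: 2 -> miss, evict 8, frames {7,2}
pos 10: 9 -> miss, evict 7, frames {2,9}
pos 11: 6 -> miss, evict 2, frames {9,6}
pos 12: 9 -> hit
pos 13: 3 -> miss, evict 6, frames {9,3}
At position 13, page 6 is evicted.

6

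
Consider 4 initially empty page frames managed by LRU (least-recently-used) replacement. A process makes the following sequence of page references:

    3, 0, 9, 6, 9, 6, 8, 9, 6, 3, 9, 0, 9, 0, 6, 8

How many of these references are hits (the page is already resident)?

8

3: fault, frames (3)
0: fault, frames (3 0)
9: fault, frames (3 0 9)
6: fault, frames (3 0 9 6)
9: hit
6: hit
8: fault, evict 3, frames (0 9 6 8)
9: hit
6: hit
3: fault, evict 0, frames (8 9 6 3)
9: hit
0: fault, evict 8, frames (6 3 9 0)
9: hit
0: hit
6: hit
8: fault, evict 3, frames (9 0 6 8)
Hits: 8.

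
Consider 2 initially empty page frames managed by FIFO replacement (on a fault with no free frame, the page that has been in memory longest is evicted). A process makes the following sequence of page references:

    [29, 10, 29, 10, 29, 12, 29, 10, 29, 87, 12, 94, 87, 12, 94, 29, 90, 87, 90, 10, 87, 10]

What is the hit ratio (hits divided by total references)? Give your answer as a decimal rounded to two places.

0.32

29: fault, frames {29}
10: fault, frames {29,10}
29: hit
10: hit
29: hit
12: fault, evict 29, frames {10,12}
29: fault, evict 10, frames {12,29}
10: fault, evict 12, frames {29,10}
29: hit
87: fault, evict 29, frames {10,87}
12: fault, evict 10, frames {87,12}
94: fault, evict 87, frames {12,94}
87: fault, evict 12, frames {94,87}
12: fault, evict 94, frames {87,12}
94: fault, evict 87, frames {12,94}
29: fault, evict 12, frames {94,29}
90: fault, evict 94, frames {29,90}
87: fault, evict 29, frames {90,87}
90: hit
10: fault, evict 90, frames {87,10}
87: hit
10: hit
Hits: 7 of 22 references → 7/22 = 0.3182.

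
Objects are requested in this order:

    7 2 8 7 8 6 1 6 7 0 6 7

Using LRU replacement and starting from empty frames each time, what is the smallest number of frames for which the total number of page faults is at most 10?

f=1: 12 faults
f=2: 10 faults
f=3: 7 faults
f=4: 6 faults
f=5: 6 faults
f=6: 6 faults
Smallest f with faults ≤ 10 is 2.

2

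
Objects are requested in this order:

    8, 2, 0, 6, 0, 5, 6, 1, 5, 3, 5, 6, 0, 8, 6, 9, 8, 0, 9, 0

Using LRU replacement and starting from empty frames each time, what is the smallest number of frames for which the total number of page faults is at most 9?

f=1: 20 faults
f=2: 17 faults
f=3: 12 faults
f=4: 10 faults
f=5: 9 faults
f=6: 9 faults
f=7: 8 faults
f=8: 8 faults
Smallest f with faults ≤ 9 is 5.

5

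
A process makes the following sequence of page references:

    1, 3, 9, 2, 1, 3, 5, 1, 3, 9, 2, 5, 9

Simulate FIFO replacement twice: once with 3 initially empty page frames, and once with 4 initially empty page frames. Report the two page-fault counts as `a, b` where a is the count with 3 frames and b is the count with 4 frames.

9, 10

3 frames: F F F F F F F . . F F . . → 9 faults.
4 frames: F F F F . . F F F F F F . → 10 faults.
10 > 9: adding a frame increased faults — Belady's anomaly.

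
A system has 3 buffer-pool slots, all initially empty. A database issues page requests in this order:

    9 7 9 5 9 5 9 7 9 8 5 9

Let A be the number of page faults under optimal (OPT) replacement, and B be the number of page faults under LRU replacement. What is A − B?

-1

Under OPT: F F . F . . . . . F . . → 4 faults.
Under LRU: F F . F . . . . . F F . → 5 faults.
A − B = 4 − 5 = -1.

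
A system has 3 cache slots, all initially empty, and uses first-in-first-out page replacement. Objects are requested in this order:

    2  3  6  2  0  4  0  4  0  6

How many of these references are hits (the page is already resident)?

5

2 -> miss, frames {2}
3 -> miss, frames {2,3}
6 -> miss, frames {2,3,6}
2 -> hit
0 -> miss, evict 2, frames {3,6,0}
4 -> miss, evict 3, frames {6,0,4}
0 -> hit
4 -> hit
0 -> hit
6 -> hit
Hits: 5.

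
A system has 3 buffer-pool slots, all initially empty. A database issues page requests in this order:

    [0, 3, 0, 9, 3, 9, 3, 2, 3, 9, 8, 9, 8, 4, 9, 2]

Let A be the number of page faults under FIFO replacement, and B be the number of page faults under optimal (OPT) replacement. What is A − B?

2

Under FIFO: F F . F . . . F . . F . . F F F → 8 faults.
Under OPT: F F . F . . . F . . F . . F . . → 6 faults.
A − B = 8 − 6 = 2.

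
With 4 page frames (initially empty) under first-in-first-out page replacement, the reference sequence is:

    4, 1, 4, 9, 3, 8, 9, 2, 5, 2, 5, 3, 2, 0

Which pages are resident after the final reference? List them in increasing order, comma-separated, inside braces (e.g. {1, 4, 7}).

4 → miss, frames {4}
1 → miss, frames {4,1}
4 → hit
9 → miss, frames {4,1,9}
3 → miss, frames {4,1,9,3}
8 → miss, evict 4, frames {1,9,3,8}
9 → hit
2 → miss, evict 1, frames {9,3,8,2}
5 → miss, evict 9, frames {3,8,2,5}
2 → hit
5 → hit
3 → hit
2 → hit
0 → miss, evict 3, frames {8,2,5,0}

{0, 2, 5, 8}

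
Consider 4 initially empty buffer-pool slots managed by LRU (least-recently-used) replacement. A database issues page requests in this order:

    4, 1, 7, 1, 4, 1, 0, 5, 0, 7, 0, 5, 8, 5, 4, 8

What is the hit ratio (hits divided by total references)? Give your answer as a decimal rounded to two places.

4 -> miss, frames (4)
1 -> miss, frames (4 1)
7 -> miss, frames (4 1 7)
1 -> hit
4 -> hit
1 -> hit
0 -> miss, frames (7 4 1 0)
5 -> miss, evict 7, frames (4 1 0 5)
0 -> hit
7 -> miss, evict 4, frames (1 5 0 7)
0 -> hit
5 -> hit
8 -> miss, evict 1, frames (7 0 5 8)
5 -> hit
4 -> miss, evict 7, frames (0 8 5 4)
8 -> hit
Hits: 8 of 16 references → 8/16 = 0.5000.

0.50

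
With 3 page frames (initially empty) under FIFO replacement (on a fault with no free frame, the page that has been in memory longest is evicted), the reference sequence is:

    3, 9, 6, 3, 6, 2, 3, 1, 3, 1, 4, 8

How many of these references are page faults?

8

3 -> fault, frames (3)
9 -> fault, frames (3 9)
6 -> fault, frames (3 9 6)
3 -> hit
6 -> hit
2 -> fault, evict 3, frames (9 6 2)
3 -> fault, evict 9, frames (6 2 3)
1 -> fault, evict 6, frames (2 3 1)
3 -> hit
1 -> hit
4 -> fault, evict 2, frames (3 1 4)
8 -> fault, evict 3, frames (1 4 8)
Page faults: 8.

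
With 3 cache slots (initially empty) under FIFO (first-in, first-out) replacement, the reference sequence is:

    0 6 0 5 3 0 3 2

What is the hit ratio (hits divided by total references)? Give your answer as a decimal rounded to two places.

0 -> miss, frames [0]
6 -> miss, frames [0, 6]
0 -> hit
5 -> miss, frames [0, 6, 5]
3 -> miss, evict 0, frames [6, 5, 3]
0 -> miss, evict 6, frames [5, 3, 0]
3 -> hit
2 -> miss, evict 5, frames [3, 0, 2]
Hits: 2 of 8 references → 2/8 = 0.2500.

0.25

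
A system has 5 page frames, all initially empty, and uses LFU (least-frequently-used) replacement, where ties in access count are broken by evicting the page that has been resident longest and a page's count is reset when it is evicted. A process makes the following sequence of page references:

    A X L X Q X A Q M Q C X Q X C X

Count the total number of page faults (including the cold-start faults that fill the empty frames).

6

A: fault, frames {A}
X: fault, frames {A,X}
L: fault, frames {A,X,L}
X: hit
Q: fault, frames {A,X,L,Q}
X: hit
A: hit
Q: hit
M: fault, frames {A,X,L,Q,M}
Q: hit
C: fault, evict L, frames {A,X,Q,M,C}
X: hit
Q: hit
X: hit
C: hit
X: hit
Page faults: 6.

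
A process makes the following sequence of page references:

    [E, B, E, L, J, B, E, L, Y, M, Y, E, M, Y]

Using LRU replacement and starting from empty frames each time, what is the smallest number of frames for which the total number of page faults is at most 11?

3

f=1: 14 faults
f=2: 12 faults
f=3: 10 faults
f=4: 6 faults
f=5: 6 faults
f=6: 6 faults
Smallest f with faults ≤ 11 is 3.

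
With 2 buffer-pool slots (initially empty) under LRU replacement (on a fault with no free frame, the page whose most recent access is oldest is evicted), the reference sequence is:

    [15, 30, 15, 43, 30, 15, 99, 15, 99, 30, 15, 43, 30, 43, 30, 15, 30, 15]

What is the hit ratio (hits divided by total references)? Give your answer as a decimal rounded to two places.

0.39

15: fault, frames (15)
30: fault, frames (15 30)
15: hit
43: fault, evict 30, frames (15 43)
30: fault, evict 15, frames (43 30)
15: fault, evict 43, frames (30 15)
99: fault, evict 30, frames (15 99)
15: hit
99: hit
30: fault, evict 15, frames (99 30)
15: fault, evict 99, frames (30 15)
43: fault, evict 30, frames (15 43)
30: fault, evict 15, frames (43 30)
43: hit
30: hit
15: fault, evict 43, frames (30 15)
30: hit
15: hit
Hits: 7 of 18 references → 7/18 = 0.3889.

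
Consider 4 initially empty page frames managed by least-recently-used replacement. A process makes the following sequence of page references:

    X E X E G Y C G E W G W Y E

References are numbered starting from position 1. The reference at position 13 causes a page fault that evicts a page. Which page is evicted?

pos 1: X -> miss, frames {X}
pos 2: E -> miss, frames {X,E}
pos 3: X -> hit
pos 4: E -> hit
pos 5: G -> miss, frames {X,E,G}
pos 6: Y -> miss, frames {X,E,G,Y}
pos 7: C -> miss, evict X, frames {E,G,Y,C}
pos 8: G -> hit
pos 9: E -> hit
pos 10: W -> miss, evict Y, frames {C,G,E,W}
pos 11: G -> hit
pos 12: W -> hit
pos 13: Y -> miss, evict C, frames {E,G,W,Y}
At position 13, page C is evicted.

C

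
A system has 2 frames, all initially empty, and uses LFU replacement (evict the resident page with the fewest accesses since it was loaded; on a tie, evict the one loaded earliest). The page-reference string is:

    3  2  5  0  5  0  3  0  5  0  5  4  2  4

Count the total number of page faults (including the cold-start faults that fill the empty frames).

9

3 -> fault, frames (3)
2 -> fault, frames (3 2)
5 -> fault, evict 3, frames (2 5)
0 -> fault, evict 2, frames (5 0)
5 -> hit
0 -> hit
3 -> fault, evict 5, frames (0 3)
0 -> hit
5 -> fault, evict 3, frames (0 5)
0 -> hit
5 -> hit
4 -> fault, evict 5, frames (0 4)
2 -> fault, evict 4, frames (0 2)
4 -> fault, evict 2, frames (0 4)
Page faults: 9.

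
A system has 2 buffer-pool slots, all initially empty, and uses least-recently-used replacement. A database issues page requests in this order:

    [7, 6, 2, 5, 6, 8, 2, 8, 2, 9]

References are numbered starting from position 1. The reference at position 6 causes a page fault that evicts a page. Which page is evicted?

5

pos 1: 7 → miss, frames {7}
pos 2: 6 → miss, frames {7,6}
pos 3: 2 → miss, evict 7, frames {6,2}
pos 4: 5 → miss, evict 6, frames {2,5}
pos 5: 6 → miss, evict 2, frames {5,6}
pos 6: 8 → miss, evict 5, frames {6,8}
At position 6, page 5 is evicted.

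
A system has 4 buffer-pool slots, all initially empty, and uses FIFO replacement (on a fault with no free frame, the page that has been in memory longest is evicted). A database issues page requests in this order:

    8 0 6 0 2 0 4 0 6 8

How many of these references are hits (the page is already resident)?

4

8 -> miss, frames {8}
0 -> miss, frames {8,0}
6 -> miss, frames {8,0,6}
0 -> hit
2 -> miss, frames {8,0,6,2}
0 -> hit
4 -> miss, evict 8, frames {0,6,2,4}
0 -> hit
6 -> hit
8 -> miss, evict 0, frames {6,2,4,8}
Hits: 4.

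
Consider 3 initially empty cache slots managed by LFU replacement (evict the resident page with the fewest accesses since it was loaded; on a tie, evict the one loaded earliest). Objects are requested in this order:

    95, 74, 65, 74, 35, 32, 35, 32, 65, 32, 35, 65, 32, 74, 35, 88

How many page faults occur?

95 → fault, frames (95)
74 → fault, frames (95 74)
65 → fault, frames (95 74 65)
74 → hit
35 → fault, evict 95, frames (74 65 35)
32 → fault, evict 65, frames (74 35 32)
35 → hit
32 → hit
65 → fault, evict 74, frames (35 32 65)
32 → hit
35 → hit
65 → hit
32 → hit
74 → fault, evict 65, frames (35 32 74)
35 → hit
88 → fault, evict 74, frames (35 32 88)
Page faults: 8.

8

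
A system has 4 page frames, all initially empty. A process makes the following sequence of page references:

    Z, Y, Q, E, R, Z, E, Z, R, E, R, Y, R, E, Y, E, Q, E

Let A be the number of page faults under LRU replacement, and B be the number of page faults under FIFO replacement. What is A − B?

-1

Under LRU: F F F F F F . . . . . F . . . . F . → 8 faults.
Under FIFO: F F F F F F . . . . . F . . . . F F → 9 faults.
A − B = 8 − 9 = -1.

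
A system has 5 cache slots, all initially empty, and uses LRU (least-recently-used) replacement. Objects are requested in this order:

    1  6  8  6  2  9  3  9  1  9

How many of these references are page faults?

1: fault, frames [1]
6: fault, frames [1, 6]
8: fault, frames [1, 6, 8]
6: hit
2: fault, frames [1, 8, 6, 2]
9: fault, frames [1, 8, 6, 2, 9]
3: fault, evict 1, frames [8, 6, 2, 9, 3]
9: hit
1: fault, evict 8, frames [6, 2, 3, 9, 1]
9: hit
Page faults: 7.

7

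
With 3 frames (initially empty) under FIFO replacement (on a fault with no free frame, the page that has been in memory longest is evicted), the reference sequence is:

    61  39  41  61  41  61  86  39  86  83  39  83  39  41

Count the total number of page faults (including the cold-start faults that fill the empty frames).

7

61: fault, frames (61)
39: fault, frames (61 39)
41: fault, frames (61 39 41)
61: hit
41: hit
61: hit
86: fault, evict 61, frames (39 41 86)
39: hit
86: hit
83: fault, evict 39, frames (41 86 83)
39: fault, evict 41, frames (86 83 39)
83: hit
39: hit
41: fault, evict 86, frames (83 39 41)
Page faults: 7.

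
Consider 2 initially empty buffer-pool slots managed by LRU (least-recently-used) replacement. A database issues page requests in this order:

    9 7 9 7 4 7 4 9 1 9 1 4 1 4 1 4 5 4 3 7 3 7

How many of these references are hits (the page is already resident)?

9: miss, frames (9)
7: miss, frames (9 7)
9: hit
7: hit
4: miss, evict 9, frames (7 4)
7: hit
4: hit
9: miss, evict 7, frames (4 9)
1: miss, evict 4, frames (9 1)
9: hit
1: hit
4: miss, evict 9, frames (1 4)
1: hit
4: hit
1: hit
4: hit
5: miss, evict 1, frames (4 5)
4: hit
3: miss, evict 5, frames (4 3)
7: miss, evict 4, frames (3 7)
3: hit
7: hit
Hits: 13.

13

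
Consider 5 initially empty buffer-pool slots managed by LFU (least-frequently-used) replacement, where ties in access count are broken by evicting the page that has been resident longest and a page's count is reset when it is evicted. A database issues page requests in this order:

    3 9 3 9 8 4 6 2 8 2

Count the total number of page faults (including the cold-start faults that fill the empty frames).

7

3 -> miss, frames (3)
9 -> miss, frames (3 9)
3 -> hit
9 -> hit
8 -> miss, frames (3 9 8)
4 -> miss, frames (3 9 8 4)
6 -> miss, frames (3 9 8 4 6)
2 -> miss, evict 8, frames (3 9 4 6 2)
8 -> miss, evict 4, frames (3 9 6 2 8)
2 -> hit
Page faults: 7.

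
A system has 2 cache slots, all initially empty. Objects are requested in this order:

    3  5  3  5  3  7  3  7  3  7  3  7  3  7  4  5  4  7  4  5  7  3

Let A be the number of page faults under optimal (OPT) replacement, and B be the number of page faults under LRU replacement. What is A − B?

-1

Under OPT: F F . . . F . . . . . . . . F F . F . F . F → 8 faults.
Under LRU: F F . . . F . . . . . . . . F F . F . F F F → 9 faults.
A − B = 8 − 9 = -1.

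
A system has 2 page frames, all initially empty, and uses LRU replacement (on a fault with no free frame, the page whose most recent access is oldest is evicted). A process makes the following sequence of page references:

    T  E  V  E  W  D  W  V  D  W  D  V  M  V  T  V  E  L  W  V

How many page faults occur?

T → fault, frames {T}
E → fault, frames {T,E}
V → fault, evict T, frames {E,V}
E → hit
W → fault, evict V, frames {E,W}
D → fault, evict E, frames {W,D}
W → hit
V → fault, evict D, frames {W,V}
D → fault, evict W, frames {V,D}
W → fault, evict V, frames {D,W}
D → hit
V → fault, evict W, frames {D,V}
M → fault, evict D, frames {V,M}
V → hit
T → fault, evict M, frames {V,T}
V → hit
E → fault, evict T, frames {V,E}
L → fault, evict V, frames {E,L}
W → fault, evict E, frames {L,W}
V → fault, evict L, frames {W,V}
Page faults: 15.

15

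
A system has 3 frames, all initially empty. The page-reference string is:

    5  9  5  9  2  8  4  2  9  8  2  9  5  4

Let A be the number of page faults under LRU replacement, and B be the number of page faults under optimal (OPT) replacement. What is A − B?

1

Under LRU: F F . . F F F . F F . . F F → 9 faults.
Under OPT: F F . . F F F . . F . . F F → 8 faults.
A − B = 9 − 8 = 1.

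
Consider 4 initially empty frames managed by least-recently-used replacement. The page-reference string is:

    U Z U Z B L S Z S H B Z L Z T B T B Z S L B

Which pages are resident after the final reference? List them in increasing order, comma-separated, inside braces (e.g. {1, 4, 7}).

U → fault, frames [U]
Z → fault, frames [U, Z]
U → hit
Z → hit
B → fault, frames [U, Z, B]
L → fault, frames [U, Z, B, L]
S → fault, evict U, frames [Z, B, L, S]
Z → hit
S → hit
H → fault, evict B, frames [L, Z, S, H]
B → fault, evict L, frames [Z, S, H, B]
Z → hit
L → fault, evict S, frames [H, B, Z, L]
Z → hit
T → fault, evict H, frames [B, L, Z, T]
B → hit
T → hit
B → hit
Z → hit
S → fault, evict L, frames [T, B, Z, S]
L → fault, evict T, frames [B, Z, S, L]
B → hit

{B, L, S, Z}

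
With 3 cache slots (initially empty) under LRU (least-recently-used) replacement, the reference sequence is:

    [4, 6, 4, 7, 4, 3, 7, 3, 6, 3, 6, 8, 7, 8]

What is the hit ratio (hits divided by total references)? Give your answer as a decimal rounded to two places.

0.50

4 -> miss, frames {4}
6 -> miss, frames {4,6}
4 -> hit
7 -> miss, frames {6,4,7}
4 -> hit
3 -> miss, evict 6, frames {7,4,3}
7 -> hit
3 -> hit
6 -> miss, evict 4, frames {7,3,6}
3 -> hit
6 -> hit
8 -> miss, evict 7, frames {3,6,8}
7 -> miss, evict 3, frames {6,8,7}
8 -> hit
Hits: 7 of 14 references → 7/14 = 0.5000.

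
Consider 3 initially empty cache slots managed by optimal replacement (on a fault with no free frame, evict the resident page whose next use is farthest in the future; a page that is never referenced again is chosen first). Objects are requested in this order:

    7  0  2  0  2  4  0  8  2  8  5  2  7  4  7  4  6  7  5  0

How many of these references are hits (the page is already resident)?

11

7 → miss, frames (7)
0 → miss, frames (7 0)
2 → miss, frames (7 0 2)
0 → hit
2 → hit
4 → miss, evict 7, frames (0 2 4)
0 → hit
8 → miss, evict 0, frames (2 4 8)
2 → hit
8 → hit
5 → miss, evict 8, frames (2 4 5)
2 → hit
7 → miss, evict 2, frames (4 5 7)
4 → hit
7 → hit
4 → hit
6 → miss, evict 4, frames (5 7 6)
7 → hit
5 → hit
0 → miss, evict 6, frames (5 7 0)
Hits: 11.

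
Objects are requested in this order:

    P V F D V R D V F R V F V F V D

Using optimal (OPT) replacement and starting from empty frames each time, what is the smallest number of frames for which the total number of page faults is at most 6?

f=1: 16 faults
f=2: 9 faults
f=3: 7 faults
f=4: 5 faults
f=5: 5 faults
Smallest f with faults ≤ 6 is 4.

4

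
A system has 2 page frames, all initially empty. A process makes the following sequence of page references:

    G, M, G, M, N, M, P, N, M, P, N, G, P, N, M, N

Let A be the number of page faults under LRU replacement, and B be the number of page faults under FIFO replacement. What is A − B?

2

Under LRU: F F . . F . F F F F F F F F F . → 12 faults.
Under FIFO: F F . . F . F . F . F F F F F . → 10 faults.
A − B = 12 − 10 = 2.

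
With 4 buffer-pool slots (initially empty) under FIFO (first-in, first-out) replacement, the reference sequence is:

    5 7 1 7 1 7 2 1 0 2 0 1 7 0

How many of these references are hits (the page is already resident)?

9

5 → fault, frames (5)
7 → fault, frames (5 7)
1 → fault, frames (5 7 1)
7 → hit
1 → hit
7 → hit
2 → fault, frames (5 7 1 2)
1 → hit
0 → fault, evict 5, frames (7 1 2 0)
2 → hit
0 → hit
1 → hit
7 → hit
0 → hit
Hits: 9.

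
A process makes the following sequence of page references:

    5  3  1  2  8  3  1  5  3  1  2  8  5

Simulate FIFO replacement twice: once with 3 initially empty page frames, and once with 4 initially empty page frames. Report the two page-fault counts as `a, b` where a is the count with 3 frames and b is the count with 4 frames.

3 frames: F F F F F F F F . . F F . → 10 faults.
4 frames: F F F F F . . F F F F F F → 11 faults.
11 > 10: adding a frame increased faults — Belady's anomaly.

10, 11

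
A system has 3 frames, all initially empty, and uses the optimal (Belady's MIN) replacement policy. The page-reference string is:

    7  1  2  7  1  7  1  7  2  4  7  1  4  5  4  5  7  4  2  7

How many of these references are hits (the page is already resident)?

7: miss, frames [7]
1: miss, frames [7, 1]
2: miss, frames [7, 1, 2]
7: hit
1: hit
7: hit
1: hit
7: hit
2: hit
4: miss, evict 2, frames [7, 1, 4]
7: hit
1: hit
4: hit
5: miss, evict 1, frames [7, 4, 5]
4: hit
5: hit
7: hit
4: hit
2: miss, evict 5, frames [7, 4, 2]
7: hit
Hits: 14.

14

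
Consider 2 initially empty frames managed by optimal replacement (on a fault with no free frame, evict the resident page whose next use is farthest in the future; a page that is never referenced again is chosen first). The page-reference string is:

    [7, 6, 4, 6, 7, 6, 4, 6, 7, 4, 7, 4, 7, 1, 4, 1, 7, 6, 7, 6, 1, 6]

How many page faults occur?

7 -> miss, frames [7]
6 -> miss, frames [7, 6]
4 -> miss, evict 7, frames [6, 4]
6 -> hit
7 -> miss, evict 4, frames [6, 7]
6 -> hit
4 -> miss, evict 7, frames [6, 4]
6 -> hit
7 -> miss, evict 6, frames [4, 7]
4 -> hit
7 -> hit
4 -> hit
7 -> hit
1 -> miss, evict 7, frames [4, 1]
4 -> hit
1 -> hit
7 -> miss, evict 4, frames [1, 7]
6 -> miss, evict 1, frames [7, 6]
7 -> hit
6 -> hit
1 -> miss, evict 7, frames [6, 1]
6 -> hit
Page faults: 10.

10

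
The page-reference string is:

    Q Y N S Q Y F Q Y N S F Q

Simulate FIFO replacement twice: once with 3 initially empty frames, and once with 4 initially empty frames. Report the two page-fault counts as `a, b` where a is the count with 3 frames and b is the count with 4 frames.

10, 11

3 frames: F F F F F F F . . F F . F → 10 faults.
4 frames: F F F F . . F F F F F F F → 11 faults.
11 > 10: adding a frame increased faults — Belady's anomaly.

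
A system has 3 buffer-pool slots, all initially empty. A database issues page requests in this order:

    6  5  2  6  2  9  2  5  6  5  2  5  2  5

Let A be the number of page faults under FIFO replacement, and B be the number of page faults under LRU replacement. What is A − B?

Under FIFO: F F F . . F . . F F F . . . → 7 faults.
Under LRU: F F F . . F . F F . . . . . → 6 faults.
A − B = 7 − 6 = 1.

1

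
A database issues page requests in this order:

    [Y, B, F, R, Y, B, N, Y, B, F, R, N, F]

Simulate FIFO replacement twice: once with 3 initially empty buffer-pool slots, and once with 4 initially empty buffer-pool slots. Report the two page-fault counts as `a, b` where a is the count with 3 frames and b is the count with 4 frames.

3 frames: F F F F F F F . . F F . . → 9 faults.
4 frames: F F F F . . F F F F F F . → 10 faults.
10 > 9: adding a frame increased faults — Belady's anomaly.

9, 10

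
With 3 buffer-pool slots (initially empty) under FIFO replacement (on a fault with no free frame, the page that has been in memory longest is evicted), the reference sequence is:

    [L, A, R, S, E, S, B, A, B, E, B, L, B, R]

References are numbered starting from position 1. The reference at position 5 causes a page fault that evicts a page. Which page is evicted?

pos 1: L: fault, frames [L]
pos 2: A: fault, frames [L, A]
pos 3: R: fault, frames [L, A, R]
pos 4: S: fault, evict L, frames [A, R, S]
pos 5: E: fault, evict A, frames [R, S, E]
At position 5, page A is evicted.

A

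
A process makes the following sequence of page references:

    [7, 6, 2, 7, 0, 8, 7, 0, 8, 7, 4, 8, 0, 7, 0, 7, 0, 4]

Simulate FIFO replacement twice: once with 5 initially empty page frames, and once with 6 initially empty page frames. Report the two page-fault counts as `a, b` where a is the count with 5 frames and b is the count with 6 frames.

5 frames: F F F . F F . . . . F . . F . . . . → 7 faults.
6 frames: F F F . F F . . . . F . . . . . . . → 6 faults.
6 < 7: adding a frame reduced faults, as is typical.

7, 6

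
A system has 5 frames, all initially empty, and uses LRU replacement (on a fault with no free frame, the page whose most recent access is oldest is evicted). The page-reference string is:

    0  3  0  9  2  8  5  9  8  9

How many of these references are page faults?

6

0 -> miss, frames (0)
3 -> miss, frames (0 3)
0 -> hit
9 -> miss, frames (3 0 9)
2 -> miss, frames (3 0 9 2)
8 -> miss, frames (3 0 9 2 8)
5 -> miss, evict 3, frames (0 9 2 8 5)
9 -> hit
8 -> hit
9 -> hit
Page faults: 6.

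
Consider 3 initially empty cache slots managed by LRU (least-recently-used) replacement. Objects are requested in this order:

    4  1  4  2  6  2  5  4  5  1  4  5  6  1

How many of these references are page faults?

9

4 → miss, frames {4}
1 → miss, frames {4,1}
4 → hit
2 → miss, frames {1,4,2}
6 → miss, evict 1, frames {4,2,6}
2 → hit
5 → miss, evict 4, frames {6,2,5}
4 → miss, evict 6, frames {2,5,4}
5 → hit
1 → miss, evict 2, frames {4,5,1}
4 → hit
5 → hit
6 → miss, evict 1, frames {4,5,6}
1 → miss, evict 4, frames {5,6,1}
Page faults: 9.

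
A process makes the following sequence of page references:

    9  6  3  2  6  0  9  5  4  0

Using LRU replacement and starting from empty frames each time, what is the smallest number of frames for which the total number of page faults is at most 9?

3

f=1: 10 faults
f=2: 10 faults
f=3: 9 faults
f=4: 8 faults
f=5: 7 faults
f=6: 7 faults
f=7: 7 faults
Smallest f with faults ≤ 9 is 3.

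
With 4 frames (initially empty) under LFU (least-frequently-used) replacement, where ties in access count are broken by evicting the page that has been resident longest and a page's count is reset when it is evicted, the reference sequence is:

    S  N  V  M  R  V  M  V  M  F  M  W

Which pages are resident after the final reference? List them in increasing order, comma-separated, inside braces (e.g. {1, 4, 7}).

S → miss, frames {S}
N → miss, frames {S,N}
V → miss, frames {S,N,V}
M → miss, frames {S,N,V,M}
R → miss, evict S, frames {N,V,M,R}
V → hit
M → hit
V → hit
M → hit
F → miss, evict N, frames {V,M,R,F}
M → hit
W → miss, evict R, frames {V,M,F,W}

{F, M, V, W}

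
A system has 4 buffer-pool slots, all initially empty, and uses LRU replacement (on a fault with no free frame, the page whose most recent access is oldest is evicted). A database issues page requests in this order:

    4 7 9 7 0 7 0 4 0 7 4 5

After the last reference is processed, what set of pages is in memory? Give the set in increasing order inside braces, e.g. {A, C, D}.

{0, 4, 5, 7}

4 → miss, frames {4}
7 → miss, frames {4,7}
9 → miss, frames {4,7,9}
7 → hit
0 → miss, frames {4,9,7,0}
7 → hit
0 → hit
4 → hit
0 → hit
7 → hit
4 → hit
5 → miss, evict 9, frames {0,7,4,5}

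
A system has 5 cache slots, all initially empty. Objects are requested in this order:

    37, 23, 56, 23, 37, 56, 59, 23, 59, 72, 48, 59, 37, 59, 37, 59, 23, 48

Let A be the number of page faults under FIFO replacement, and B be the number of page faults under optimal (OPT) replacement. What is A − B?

2

Under FIFO: F F F . . . F . . F F . F . . . F . → 8 faults.
Under OPT: F F F . . . F . . F F . . . . . . . → 6 faults.
A − B = 8 − 6 = 2.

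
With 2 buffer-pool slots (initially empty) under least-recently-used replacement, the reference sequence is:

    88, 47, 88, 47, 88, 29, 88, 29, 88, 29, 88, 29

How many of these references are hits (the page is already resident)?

9

88 -> fault, frames {88}
47 -> fault, frames {88,47}
88 -> hit
47 -> hit
88 -> hit
29 -> fault, evict 47, frames {88,29}
88 -> hit
29 -> hit
88 -> hit
29 -> hit
88 -> hit
29 -> hit
Hits: 9.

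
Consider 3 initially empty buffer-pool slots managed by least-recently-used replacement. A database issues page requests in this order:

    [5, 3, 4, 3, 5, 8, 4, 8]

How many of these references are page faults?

5 -> miss, frames {5}
3 -> miss, frames {5,3}
4 -> miss, frames {5,3,4}
3 -> hit
5 -> hit
8 -> miss, evict 4, frames {3,5,8}
4 -> miss, evict 3, frames {5,8,4}
8 -> hit
Page faults: 5.

5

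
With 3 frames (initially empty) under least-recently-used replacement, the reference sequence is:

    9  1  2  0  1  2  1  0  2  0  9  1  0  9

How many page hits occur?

8

9: miss, frames (9)
1: miss, frames (9 1)
2: miss, frames (9 1 2)
0: miss, evict 9, frames (1 2 0)
1: hit
2: hit
1: hit
0: hit
2: hit
0: hit
9: miss, evict 1, frames (2 0 9)
1: miss, evict 2, frames (0 9 1)
0: hit
9: hit
Hits: 8.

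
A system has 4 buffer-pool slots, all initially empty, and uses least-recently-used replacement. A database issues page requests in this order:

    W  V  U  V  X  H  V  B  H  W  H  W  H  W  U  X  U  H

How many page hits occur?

W -> miss, frames {W}
V -> miss, frames {W,V}
U -> miss, frames {W,V,U}
V -> hit
X -> miss, frames {W,U,V,X}
H -> miss, evict W, frames {U,V,X,H}
V -> hit
B -> miss, evict U, frames {X,H,V,B}
H -> hit
W -> miss, evict X, frames {V,B,H,W}
H -> hit
W -> hit
H -> hit
W -> hit
U -> miss, evict V, frames {B,H,W,U}
X -> miss, evict B, frames {H,W,U,X}
U -> hit
H -> hit
Hits: 9.

9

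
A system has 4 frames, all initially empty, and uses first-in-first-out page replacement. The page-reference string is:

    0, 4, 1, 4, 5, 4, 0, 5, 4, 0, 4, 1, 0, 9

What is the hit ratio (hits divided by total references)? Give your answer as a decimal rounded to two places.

0 → miss, frames (0)
4 → miss, frames (0 4)
1 → miss, frames (0 4 1)
4 → hit
5 → miss, frames (0 4 1 5)
4 → hit
0 → hit
5 → hit
4 → hit
0 → hit
4 → hit
1 → hit
0 → hit
9 → miss, evict 0, frames (4 1 5 9)
Hits: 9 of 14 references → 9/14 = 0.6429.

0.64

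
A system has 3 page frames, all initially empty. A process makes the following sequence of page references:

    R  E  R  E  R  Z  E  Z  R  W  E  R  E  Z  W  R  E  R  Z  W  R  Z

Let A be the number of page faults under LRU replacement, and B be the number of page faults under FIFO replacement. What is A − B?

-2

Under LRU: F F . . . F . . . F F . . F F F F . F F . . → 11 faults.
Under FIFO: F F . . . F . . . F . F F F F F F . F F F . → 13 faults.
A − B = 11 − 13 = -2.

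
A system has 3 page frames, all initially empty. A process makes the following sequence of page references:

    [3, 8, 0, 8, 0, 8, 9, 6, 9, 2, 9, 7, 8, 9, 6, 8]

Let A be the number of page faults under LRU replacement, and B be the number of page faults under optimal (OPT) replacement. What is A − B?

1

Under LRU: F F F . . . F F . F . F F . F . → 9 faults.
Under OPT: F F F . . . F F . F . F . . F . → 8 faults.
A − B = 9 − 8 = 1.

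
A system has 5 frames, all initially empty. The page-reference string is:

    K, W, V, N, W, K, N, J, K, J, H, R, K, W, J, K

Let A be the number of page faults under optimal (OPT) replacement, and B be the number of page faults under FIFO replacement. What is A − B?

Under OPT: F F F F . . . F . . F F . . . . → 7 faults.
Under FIFO: F F F F . . . F . . F F F F . . → 9 faults.
A − B = 7 − 9 = -2.

-2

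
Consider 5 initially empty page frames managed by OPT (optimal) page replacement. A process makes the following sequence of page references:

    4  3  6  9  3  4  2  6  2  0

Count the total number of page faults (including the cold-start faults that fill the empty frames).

6

4 -> miss, frames [4]
3 -> miss, frames [4, 3]
6 -> miss, frames [4, 3, 6]
9 -> miss, frames [4, 3, 6, 9]
3 -> hit
4 -> hit
2 -> miss, frames [4, 3, 6, 9, 2]
6 -> hit
2 -> hit
0 -> miss, evict 2, frames [4, 3, 6, 9, 0]
Page faults: 6.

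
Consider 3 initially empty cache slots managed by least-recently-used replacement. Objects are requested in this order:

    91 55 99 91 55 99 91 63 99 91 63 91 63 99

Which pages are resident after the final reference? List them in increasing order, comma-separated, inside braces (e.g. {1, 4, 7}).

{63, 91, 99}

91: fault, frames {91}
55: fault, frames {91,55}
99: fault, frames {91,55,99}
91: hit
55: hit
99: hit
91: hit
63: fault, evict 55, frames {99,91,63}
99: hit
91: hit
63: hit
91: hit
63: hit
99: hit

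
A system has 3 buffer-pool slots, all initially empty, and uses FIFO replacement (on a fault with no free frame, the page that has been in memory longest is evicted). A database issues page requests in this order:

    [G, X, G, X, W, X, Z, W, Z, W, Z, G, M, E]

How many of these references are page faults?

G -> fault, frames [G]
X -> fault, frames [G, X]
G -> hit
X -> hit
W -> fault, frames [G, X, W]
X -> hit
Z -> fault, evict G, frames [X, W, Z]
W -> hit
Z -> hit
W -> hit
Z -> hit
G -> fault, evict X, frames [W, Z, G]
M -> fault, evict W, frames [Z, G, M]
E -> fault, evict Z, frames [G, M, E]
Page faults: 7.

7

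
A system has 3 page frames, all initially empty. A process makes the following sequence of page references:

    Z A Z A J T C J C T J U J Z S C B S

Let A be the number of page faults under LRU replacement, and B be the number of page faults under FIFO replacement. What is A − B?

Under LRU: F F . . F F F . . . . F . F F F F . → 10 faults.
Under FIFO: F F . . F F F . . . . F F F F F F . → 11 faults.
A − B = 10 − 11 = -1.

-1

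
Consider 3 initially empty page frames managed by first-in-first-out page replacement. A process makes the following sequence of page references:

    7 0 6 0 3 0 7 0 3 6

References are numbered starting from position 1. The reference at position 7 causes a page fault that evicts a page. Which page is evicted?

pos 1: 7 -> miss, frames [7]
pos 2: 0 -> miss, frames [7, 0]
pos 3: 6 -> miss, frames [7, 0, 6]
pos 4: 0 -> hit
pos 5: 3 -> miss, evict 7, frames [0, 6, 3]
pos 6: 0 -> hit
pos 7: 7 -> miss, evict 0, frames [6, 3, 7]
At position 7, page 0 is evicted.

0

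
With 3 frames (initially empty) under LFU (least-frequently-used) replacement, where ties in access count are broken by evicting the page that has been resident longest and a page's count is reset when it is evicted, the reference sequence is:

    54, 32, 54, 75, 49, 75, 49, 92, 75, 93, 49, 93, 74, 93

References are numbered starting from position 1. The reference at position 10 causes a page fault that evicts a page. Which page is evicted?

92

pos 1: 54: miss, frames {54}
pos 2: 32: miss, frames {54,32}
pos 3: 54: hit
pos 4: 75: miss, frames {54,32,75}
pos 5: 49: miss, evict 32, frames {54,75,49}
pos 6: 75: hit
pos 7: 49: hit
pos 8: 92: miss, evict 54, frames {75,49,92}
pos 9: 75: hit
pos 10: 93: miss, evict 92, frames {75,49,93}
At position 10, page 92 is evicted.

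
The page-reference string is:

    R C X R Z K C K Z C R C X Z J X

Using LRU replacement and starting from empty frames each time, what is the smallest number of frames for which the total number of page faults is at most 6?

f=1: 16 faults
f=2: 14 faults
f=3: 10 faults
f=4: 8 faults
f=5: 6 faults
f=6: 6 faults
Smallest f with faults ≤ 6 is 5.

5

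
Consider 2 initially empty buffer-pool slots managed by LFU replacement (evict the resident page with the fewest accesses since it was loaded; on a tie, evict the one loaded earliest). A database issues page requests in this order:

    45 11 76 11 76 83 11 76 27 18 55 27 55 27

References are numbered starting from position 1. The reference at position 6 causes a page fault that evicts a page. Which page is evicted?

pos 1: 45 -> fault, frames {45}
pos 2: 11 -> fault, frames {45,11}
pos 3: 76 -> fault, evict 45, frames {11,76}
pos 4: 11 -> hit
pos 5: 76 -> hit
pos 6: 83 -> fault, evict 11, frames {76,83}
At position 6, page 11 is evicted.

11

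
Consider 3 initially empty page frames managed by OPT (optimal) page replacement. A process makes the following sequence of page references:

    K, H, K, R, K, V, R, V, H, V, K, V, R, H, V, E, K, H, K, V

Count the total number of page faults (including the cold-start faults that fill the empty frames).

8

K: miss, frames [K]
H: miss, frames [K, H]
K: hit
R: miss, frames [K, H, R]
K: hit
V: miss, evict K, frames [H, R, V]
R: hit
V: hit
H: hit
V: hit
K: miss, evict H, frames [R, V, K]
V: hit
R: hit
H: miss, evict R, frames [V, K, H]
V: hit
E: miss, evict V, frames [K, H, E]
K: hit
H: hit
K: hit
V: miss, evict E, frames [K, H, V]
Page faults: 8.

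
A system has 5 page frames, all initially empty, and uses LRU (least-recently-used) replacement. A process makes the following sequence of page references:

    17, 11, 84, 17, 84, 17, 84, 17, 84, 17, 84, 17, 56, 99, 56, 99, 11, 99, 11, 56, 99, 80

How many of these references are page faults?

6

17 -> fault, frames {17}
11 -> fault, frames {17,11}
84 -> fault, frames {17,11,84}
17 -> hit
84 -> hit
17 -> hit
84 -> hit
17 -> hit
84 -> hit
17 -> hit
84 -> hit
17 -> hit
56 -> fault, frames {11,84,17,56}
99 -> fault, frames {11,84,17,56,99}
56 -> hit
99 -> hit
11 -> hit
99 -> hit
11 -> hit
56 -> hit
99 -> hit
80 -> fault, evict 84, frames {17,11,56,99,80}
Page faults: 6.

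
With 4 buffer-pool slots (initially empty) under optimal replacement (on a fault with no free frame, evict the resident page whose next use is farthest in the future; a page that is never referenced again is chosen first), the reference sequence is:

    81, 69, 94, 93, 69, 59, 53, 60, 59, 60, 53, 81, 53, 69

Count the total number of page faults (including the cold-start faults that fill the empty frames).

81 -> miss, frames [81]
69 -> miss, frames [81, 69]
94 -> miss, frames [81, 69, 94]
93 -> miss, frames [81, 69, 94, 93]
69 -> hit
59 -> miss, evict 93, frames [81, 69, 94, 59]
53 -> miss, evict 94, frames [81, 69, 59, 53]
60 -> miss, evict 69, frames [81, 59, 53, 60]
59 -> hit
60 -> hit
53 -> hit
81 -> hit
53 -> hit
69 -> miss, evict 60, frames [81, 59, 53, 69]
Page faults: 8.

8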